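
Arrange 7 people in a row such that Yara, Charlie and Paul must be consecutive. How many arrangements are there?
Treat the 3 as one block: (7-3+1)! × 3! = 120 × 6 = 720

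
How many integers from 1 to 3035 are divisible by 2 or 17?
⌊3035/2⌋ + ⌊3035/17⌋ - ⌊3035/34⌋ = 1517 + 178 - 89 = 1606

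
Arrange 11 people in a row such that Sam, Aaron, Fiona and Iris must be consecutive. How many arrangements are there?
Treat the 4 as one block: (11-4+1)! × 4! = 40320 × 24 = 967680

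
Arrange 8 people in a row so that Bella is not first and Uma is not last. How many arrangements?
By inclusion-exclusion: 8! - 2×(8-1)! + (8-2)! = 40320 - 10080 + 720 = 30960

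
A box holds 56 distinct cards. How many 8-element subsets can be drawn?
C(56,8) = 56!/(8!×48!) = 1420494075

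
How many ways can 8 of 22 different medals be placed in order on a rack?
P(22,8) = 22!/(22-8)! = 12893126400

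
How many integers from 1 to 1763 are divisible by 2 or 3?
⌊1763/2⌋ + ⌊1763/3⌋ - ⌊1763/6⌋ = 881 + 587 - 293 = 1175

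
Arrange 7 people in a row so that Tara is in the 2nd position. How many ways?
Fix one position: (7-1)! = 720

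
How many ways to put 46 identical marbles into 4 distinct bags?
C(46+4-1, 4-1) = C(49, 3) = 18424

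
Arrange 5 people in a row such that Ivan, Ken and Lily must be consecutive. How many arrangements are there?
Treat the 3 as one block: (5-3+1)! × 3! = 6 × 6 = 36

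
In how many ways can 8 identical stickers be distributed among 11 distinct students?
C(8+11-1, 11-1) = C(18, 10) = 43758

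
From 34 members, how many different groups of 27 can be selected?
C(34,27) = 34!/(27!×7!) = 5379616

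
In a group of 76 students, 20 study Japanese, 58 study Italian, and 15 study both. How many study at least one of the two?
|A∪B| = |A| + |B| - |A∩B| = 20 + 58 - 15 = 63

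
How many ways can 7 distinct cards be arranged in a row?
7! = 5040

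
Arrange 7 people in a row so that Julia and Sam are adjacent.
Treat as block: (7-1)! × 2! = 720 × 2 = 1440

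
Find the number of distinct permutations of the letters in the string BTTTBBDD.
8! / (3! × 2! × 3!) = 560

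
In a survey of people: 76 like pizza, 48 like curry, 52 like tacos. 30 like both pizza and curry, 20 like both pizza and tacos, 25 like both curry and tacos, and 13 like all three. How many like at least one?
|A∪B∪C| = 76+48+52-30-20-25+13 = 114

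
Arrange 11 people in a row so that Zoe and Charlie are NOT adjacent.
Total - adjacent = 11! - (11-1)!×2 = 39916800 - 7257600 = 32659200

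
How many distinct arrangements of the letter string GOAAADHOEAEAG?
13! / (2! × 5! × 1! × 2! × 1! × 2!) = 6486480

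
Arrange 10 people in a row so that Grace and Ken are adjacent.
Treat as block: (10-1)! × 2! = 362880 × 2 = 725760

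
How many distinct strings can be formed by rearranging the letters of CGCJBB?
6! / (1! × 2! × 2! × 1!) = 180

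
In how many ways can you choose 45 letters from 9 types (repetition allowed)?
C(45+9-1, 9-1) = C(53, 8) = 886322710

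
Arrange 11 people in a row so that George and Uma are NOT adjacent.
Total - adjacent = 11! - (11-1)!×2 = 39916800 - 7257600 = 32659200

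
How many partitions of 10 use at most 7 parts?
By conjugation, equals partitions of 10 into parts ≤ 7. Let r_j(i) = number of partitions of i into parts ≤ j, for i = 0..10. r_1(i) = 1 for all i; r_j(i) = r_{j-1}(i) + r_j(i-j). Rows j = 2..7: ≤2: 1 1 2 2 3 3 4 4 5 5 6; ≤3: 1 1 2 3 4 5 7 8 10 12 14; ≤4: 1 1 2 3 5 6 9 11 15 18 23; ≤5: 1 1 2 3 5 7 10 13 18 23 30; ≤6: 1 1 2 3 5 7 11 14 20 26 35; ≤7: 1 1 2 3 5 7 11 15 21 28 38. r_7(10) = 38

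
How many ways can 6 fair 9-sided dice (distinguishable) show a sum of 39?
Coefficient of x^39 in (x + x² + ... + x^9)^6. By inclusion-exclusion on dice exceeding 9: Σ_j (-1)^j C(6,j)·C(39-1-9j, 5) = C(6,0)·C(38,5) - C(6,1)·C(29,5) + C(6,2)·C(20,5) - C(6,3)·C(11,5) = 1·501942 - 6·118755 + 15·15504 - 20·462 = 12732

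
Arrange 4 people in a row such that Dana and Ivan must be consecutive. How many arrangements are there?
Treat the 2 as one block: (4-2+1)! × 2! = 6 × 2 = 12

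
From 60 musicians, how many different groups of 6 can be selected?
C(60,6) = 60!/(6!×54!) = 50063860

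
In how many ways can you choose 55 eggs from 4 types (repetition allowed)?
C(55+4-1, 4-1) = C(58, 3) = 30856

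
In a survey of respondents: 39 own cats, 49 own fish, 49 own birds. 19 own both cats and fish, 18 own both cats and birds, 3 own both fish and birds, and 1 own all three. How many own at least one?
|A∪B∪C| = 39+49+49-19-18-3+1 = 98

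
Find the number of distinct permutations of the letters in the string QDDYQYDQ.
8! / (3! × 3! × 2!) = 560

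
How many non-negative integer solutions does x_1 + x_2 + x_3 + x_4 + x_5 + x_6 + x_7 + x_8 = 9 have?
C(9+8-1, 8-1) = C(16, 7) = 11440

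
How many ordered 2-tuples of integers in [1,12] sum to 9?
Coefficient of x^9 in (x + x² + ... + x^12)^2. By inclusion-exclusion on dice exceeding 12: Σ_j (-1)^j C(2,j)·C(9-1-12j, 1) = C(2,0)·C(8,1) = 1·8 = 8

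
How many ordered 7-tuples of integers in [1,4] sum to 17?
Coefficient of x^17 in (x + x² + ... + x^4)^7. By inclusion-exclusion on dice exceeding 4: Σ_j (-1)^j C(7,j)·C(17-1-4j, 6) = C(7,0)·C(16,6) - C(7,1)·C(12,6) + C(7,2)·C(8,6) = 1·8008 - 7·924 + 21·28 = 2128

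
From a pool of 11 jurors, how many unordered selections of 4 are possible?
C(11,4) = 11!/(4!×7!) = 330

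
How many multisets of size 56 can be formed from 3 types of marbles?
C(56+3-1, 3-1) = C(58, 2) = 1653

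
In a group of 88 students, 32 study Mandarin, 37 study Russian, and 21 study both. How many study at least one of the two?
|A∪B| = |A| + |B| - |A∩B| = 32 + 37 - 21 = 48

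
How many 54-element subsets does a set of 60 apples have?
C(60,54) = 60!/(54!×6!) = 50063860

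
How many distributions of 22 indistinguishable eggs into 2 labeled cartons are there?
C(22+2-1, 2-1) = C(23, 1) = 23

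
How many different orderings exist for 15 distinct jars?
15! = 1307674368000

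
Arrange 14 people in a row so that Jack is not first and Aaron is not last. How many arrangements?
By inclusion-exclusion: 14! - 2×(14-1)! + (14-2)! = 87178291200 - 12454041600 + 479001600 = 75203251200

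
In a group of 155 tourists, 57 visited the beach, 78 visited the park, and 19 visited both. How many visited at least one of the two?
|A∪B| = |A| + |B| - |A∩B| = 57 + 78 - 19 = 116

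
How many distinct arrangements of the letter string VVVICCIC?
8! / (3! × 2! × 3!) = 560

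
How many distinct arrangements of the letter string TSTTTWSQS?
9! / (3! × 1! × 4! × 1!) = 2520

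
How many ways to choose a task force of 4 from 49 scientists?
C(49,4) = 49!/(4!×45!) = 211876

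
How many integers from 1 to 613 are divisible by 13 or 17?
⌊613/13⌋ + ⌊613/17⌋ - ⌊613/221⌋ = 47 + 36 - 2 = 81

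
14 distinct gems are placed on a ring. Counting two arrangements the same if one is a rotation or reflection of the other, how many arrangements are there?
(14-1)!/2 = 6227020800/2 = 3113510400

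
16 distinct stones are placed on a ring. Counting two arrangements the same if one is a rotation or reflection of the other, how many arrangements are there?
(16-1)!/2 = 1307674368000/2 = 653837184000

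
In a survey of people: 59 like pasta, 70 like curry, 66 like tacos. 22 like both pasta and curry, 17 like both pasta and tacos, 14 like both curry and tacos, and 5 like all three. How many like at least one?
|A∪B∪C| = 59+70+66-22-17-14+5 = 147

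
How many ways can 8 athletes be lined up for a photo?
8! = 40320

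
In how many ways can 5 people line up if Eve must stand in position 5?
Fix one position: (5-1)! = 24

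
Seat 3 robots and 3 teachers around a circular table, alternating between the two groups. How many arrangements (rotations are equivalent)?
Fix one of the robots: (3-1)! ways for the remaining robots, × 3! ways for the teachers = 2 × 6 = 12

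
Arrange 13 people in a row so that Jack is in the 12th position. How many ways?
Fix one position: (13-1)! = 479001600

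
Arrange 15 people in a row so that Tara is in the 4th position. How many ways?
Fix one position: (15-1)! = 87178291200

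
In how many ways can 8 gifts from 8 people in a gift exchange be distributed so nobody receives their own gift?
!8 = Σ_{j=0}^{8} (-1)^j·8!/j! = 40320 - 40320 + 20160 - 6720 + 1680 - 336 + 56 - 8 + 1 = 14833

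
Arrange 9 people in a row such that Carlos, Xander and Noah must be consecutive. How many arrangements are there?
Treat the 3 as one block: (9-3+1)! × 3! = 5040 × 6 = 30240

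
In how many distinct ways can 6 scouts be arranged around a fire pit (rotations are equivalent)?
Circular: fix one position, arrange the rest. (6-1)! = 120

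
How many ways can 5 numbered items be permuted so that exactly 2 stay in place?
Choose the 2 fixed points C(5,2) = 10, derange the rest: !3 = Σ_{j=0}^{3} (-1)^j·3!/j! = 6 - 6 + 3 - 1 = 2. Product = 10 × 2 = 20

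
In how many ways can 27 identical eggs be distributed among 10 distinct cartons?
C(27+10-1, 10-1) = C(36, 9) = 94143280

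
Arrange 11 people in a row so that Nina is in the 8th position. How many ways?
Fix one position: (11-1)! = 3628800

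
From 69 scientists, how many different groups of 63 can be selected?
C(69,63) = 69!/(63!×6!) = 119877472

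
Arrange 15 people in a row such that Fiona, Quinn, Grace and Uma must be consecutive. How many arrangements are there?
Treat the 4 as one block: (15-4+1)! × 4! = 479001600 × 24 = 11496038400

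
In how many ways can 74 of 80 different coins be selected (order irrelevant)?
C(80,74) = 80!/(74!×6!) = 300500200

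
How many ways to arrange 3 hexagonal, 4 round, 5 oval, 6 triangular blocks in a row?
18! / (3! × 4! × 5! × 6!) = 514594080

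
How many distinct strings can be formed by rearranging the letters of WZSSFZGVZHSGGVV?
15! / (3! × 1! × 3! × 1! × 1! × 3! × 3!) = 1009008000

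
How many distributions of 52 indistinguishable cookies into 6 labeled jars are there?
C(52+6-1, 6-1) = C(57, 5) = 4187106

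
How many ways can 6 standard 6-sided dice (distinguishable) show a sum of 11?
Coefficient of x^11 in (x + x² + ... + x^6)^6. By inclusion-exclusion on dice exceeding 6: Σ_j (-1)^j C(6,j)·C(11-1-6j, 5) = C(6,0)·C(10,5) = 1·252 = 252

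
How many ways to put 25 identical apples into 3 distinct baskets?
C(25+3-1, 3-1) = C(27, 2) = 351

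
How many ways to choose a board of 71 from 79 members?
C(79,71) = 79!/(71!×8!) = 26088783435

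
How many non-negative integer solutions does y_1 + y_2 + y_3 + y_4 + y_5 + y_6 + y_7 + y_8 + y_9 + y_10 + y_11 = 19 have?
C(19+11-1, 11-1) = C(29, 10) = 20030010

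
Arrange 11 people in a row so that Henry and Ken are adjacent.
Treat as block: (11-1)! × 2! = 3628800 × 2 = 7257600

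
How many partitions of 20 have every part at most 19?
Let r_j(i) = number of partitions of i into parts ≤ j, for i = 0..20. r_1(i) = 1 for all i; r_j(i) = r_{j-1}(i) + r_j(i-j). Rows j = 2..19: ≤2: 1 1 2 2 3 3 4 4 5 5 6 6 7 7 8 8 9 9 10 10 11; ≤3: 1 1 2 3 4 5 7 8 10 12 14 16 19 21 24 27 30 33 37 40 44; ≤4: 1 1 2 3 5 6 9 11 15 18 23 27 34 39 47 54 64 72 84 94 108; ≤5: 1 1 2 3 5 7 10 13 18 23 30 37 47 57 70 84 101 119 141 164 192; ≤6: 1 1 2 3 5 7 11 14 20 26 35 44 58 71 90 110 136 163 199 235 282; ≤7: 1 1 2 3 5 7 11 15 21 28 38 49 65 82 105 131 164 201 248 300 364; ≤8: 1 1 2 3 5 7 11 15 22 29 40 52 70 89 116 146 186 230 288 352 434; ≤9: 1 1 2 3 5 7 11 15 22 30 41 54 73 94 123 157 201 252 318 393 488; ≤10: 1 1 2 3 5 7 11 15 22 30 42 55 75 97 128 164 212 267 340 423 530; ≤11: 1 1 2 3 5 7 11 15 22 30 42 56 76 99 131 169 219 278 355 445 560; ≤12: 1 1 2 3 5 7 11 15 22 30 42 56 77 100 133 172 224 285 366 460 582; ≤13: 1 1 2 3 5 7 11 15 22 30 42 56 77 101 134 174 227 290 373 471 597; ≤14: 1 1 2 3 5 7 11 15 22 30 42 56 77 101 135 175 229 293 378 478 608; ≤15: 1 1 2 3 5 7 11 15 22 30 42 56 77 101 135 176 230 295 381 483 615; ≤16: 1 1 2 3 5 7 11 15 22 30 42 56 77 101 135 176 231 296 383 486 620; ≤17: 1 1 2 3 5 7 11 15 22 30 42 56 77 101 135 176 231 297 384 488 623; ≤18: 1 1 2 3 5 7 11 15 22 30 42 56 77 101 135 176 231 297 385 489 625; ≤19: 1 1 2 3 5 7 11 15 22 30 42 56 77 101 135 176 231 297 385 490 626. r_19(20) = 626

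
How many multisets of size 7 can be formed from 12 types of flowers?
C(7+12-1, 12-1) = C(18, 11) = 31824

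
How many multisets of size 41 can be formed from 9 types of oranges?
C(41+9-1, 9-1) = C(49, 8) = 450978066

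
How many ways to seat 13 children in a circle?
Circular: fix one position, arrange the rest. (13-1)! = 479001600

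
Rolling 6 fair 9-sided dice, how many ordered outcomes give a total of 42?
Coefficient of x^42 in (x + x² + ... + x^9)^6. By inclusion-exclusion on dice exceeding 9: Σ_j (-1)^j C(6,j)·C(42-1-9j, 5) = C(6,0)·C(41,5) - C(6,1)·C(32,5) + C(6,2)·C(23,5) - C(6,3)·C(14,5) + C(6,4)·C(5,5) = 1·749398 - 6·201376 + 15·33649 - 20·2002 + 15·1 = 5852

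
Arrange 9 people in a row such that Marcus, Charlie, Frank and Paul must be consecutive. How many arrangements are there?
Treat the 4 as one block: (9-4+1)! × 4! = 720 × 24 = 17280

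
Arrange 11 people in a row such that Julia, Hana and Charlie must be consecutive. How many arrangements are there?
Treat the 3 as one block: (11-3+1)! × 3! = 362880 × 6 = 2177280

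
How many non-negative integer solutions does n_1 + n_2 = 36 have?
C(36+2-1, 2-1) = C(37, 1) = 37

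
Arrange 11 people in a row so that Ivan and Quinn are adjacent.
Treat as block: (11-1)! × 2! = 3628800 × 2 = 7257600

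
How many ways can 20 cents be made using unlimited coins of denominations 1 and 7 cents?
Coefficient of x^20 in 1/(1-x^1) · 1/(1-x^7). Use j coins of 7 for j = 0..⌊20/7⌋ = 2, the rest in 1s: 2 + 1 = 3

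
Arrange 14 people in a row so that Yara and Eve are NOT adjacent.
Total - adjacent = 14! - (14-1)!×2 = 87178291200 - 12454041600 = 74724249600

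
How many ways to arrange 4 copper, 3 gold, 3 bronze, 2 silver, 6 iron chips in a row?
18! / (4! × 3! × 3! × 2! × 6!) = 5145940800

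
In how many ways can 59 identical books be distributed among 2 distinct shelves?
C(59+2-1, 2-1) = C(60, 1) = 60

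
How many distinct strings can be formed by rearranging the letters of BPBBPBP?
7! / (4! × 3!) = 35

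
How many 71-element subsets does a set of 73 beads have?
C(73,71) = 73!/(71!×2!) = 2628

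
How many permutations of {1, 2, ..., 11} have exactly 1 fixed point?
Choose the 1 fixed point C(11,1) = 11, derange the rest: !10 = Σ_{j=0}^{10} (-1)^j·10!/j! = 3628800 - 3628800 + 1814400 - 604800 + 151200 - 30240 + 5040 - 720 + 90 - 10 + 1 = 1334961. Product = 11 × 1334961 = 14684571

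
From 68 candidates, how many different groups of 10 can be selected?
C(68,10) = 68!/(10!×58!) = 290752384208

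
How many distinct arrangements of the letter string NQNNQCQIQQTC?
12! / (2! × 1! × 3! × 1! × 5!) = 332640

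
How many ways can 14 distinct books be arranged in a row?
14! = 87178291200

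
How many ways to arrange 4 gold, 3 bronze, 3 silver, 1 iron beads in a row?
11! / (4! × 3! × 3! × 1!) = 46200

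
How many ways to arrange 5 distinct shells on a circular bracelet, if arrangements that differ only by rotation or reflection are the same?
(5-1)!/2 = 24/2 = 12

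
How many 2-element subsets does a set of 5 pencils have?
C(5,2) = 5!/(2!×3!) = 10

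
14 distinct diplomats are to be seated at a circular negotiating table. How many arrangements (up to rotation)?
Circular: fix one position, arrange the rest. (14-1)! = 6227020800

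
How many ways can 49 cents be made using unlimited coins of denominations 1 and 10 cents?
Coefficient of x^49 in 1/(1-x^1) · 1/(1-x^10). Use j coins of 10 for j = 0..⌊49/10⌋ = 4, the rest in 1s: 4 + 1 = 5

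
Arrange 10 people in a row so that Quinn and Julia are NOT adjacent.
Total - adjacent = 10! - (10-1)!×2 = 3628800 - 725760 = 2903040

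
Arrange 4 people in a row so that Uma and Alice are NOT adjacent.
Total - adjacent = 4! - (4-1)!×2 = 24 - 12 = 12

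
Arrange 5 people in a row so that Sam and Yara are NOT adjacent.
Total - adjacent = 5! - (5-1)!×2 = 120 - 48 = 72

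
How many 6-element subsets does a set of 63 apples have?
C(63,6) = 63!/(6!×57!) = 67945521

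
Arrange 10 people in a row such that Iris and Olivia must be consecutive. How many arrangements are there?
Treat the 2 as one block: (10-2+1)! × 2! = 362880 × 2 = 725760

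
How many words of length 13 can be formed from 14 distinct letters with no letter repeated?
P(14,13) = 14!/(14-13)! = 87178291200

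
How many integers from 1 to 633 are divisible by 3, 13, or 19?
⌊633/3⌋+⌊633/13⌋+⌊633/19⌋ - ⌊633/39⌋-⌊633/57⌋-⌊633/247⌋ + ⌊633/741⌋ = 211+48+33 - 16-11-2 + 0 = 263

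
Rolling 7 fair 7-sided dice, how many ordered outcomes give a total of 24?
Coefficient of x^24 in (x + x² + ... + x^7)^7. By inclusion-exclusion on dice exceeding 7: Σ_j (-1)^j C(7,j)·C(24-1-7j, 6) = C(7,0)·C(23,6) - C(7,1)·C(16,6) + C(7,2)·C(9,6) = 1·100947 - 7·8008 + 21·84 = 46655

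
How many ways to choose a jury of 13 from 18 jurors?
C(18,13) = 18!/(13!×5!) = 8568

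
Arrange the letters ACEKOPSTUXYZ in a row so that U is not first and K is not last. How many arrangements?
By inclusion-exclusion: 12! - 2×(12-1)! + (12-2)! = 479001600 - 79833600 + 3628800 = 402796800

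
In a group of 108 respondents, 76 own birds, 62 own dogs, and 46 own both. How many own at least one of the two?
|A∪B| = |A| + |B| - |A∩B| = 76 + 62 - 46 = 92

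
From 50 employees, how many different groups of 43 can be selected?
C(50,43) = 50!/(43!×7!) = 99884400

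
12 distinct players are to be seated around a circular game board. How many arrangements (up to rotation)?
Circular: fix one position, arrange the rest. (12-1)! = 39916800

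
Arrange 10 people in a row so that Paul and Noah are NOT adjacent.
Total - adjacent = 10! - (10-1)!×2 = 3628800 - 725760 = 2903040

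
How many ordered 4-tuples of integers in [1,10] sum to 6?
Coefficient of x^6 in (x + x² + ... + x^10)^4. By inclusion-exclusion on dice exceeding 10: Σ_j (-1)^j C(4,j)·C(6-1-10j, 3) = C(4,0)·C(5,3) = 1·10 = 10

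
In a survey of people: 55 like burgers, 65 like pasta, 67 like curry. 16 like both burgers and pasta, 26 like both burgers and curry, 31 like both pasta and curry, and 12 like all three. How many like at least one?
|A∪B∪C| = 55+65+67-16-26-31+12 = 126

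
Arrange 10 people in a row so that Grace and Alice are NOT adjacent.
Total - adjacent = 10! - (10-1)!×2 = 3628800 - 725760 = 2903040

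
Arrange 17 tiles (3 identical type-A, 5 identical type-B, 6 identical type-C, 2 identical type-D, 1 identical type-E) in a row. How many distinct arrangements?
17! / (3! × 5! × 6! × 2! × 1!) = 343062720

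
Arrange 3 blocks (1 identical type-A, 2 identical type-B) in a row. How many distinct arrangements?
3! / (1! × 2!) = 3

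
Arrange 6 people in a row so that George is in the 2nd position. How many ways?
Fix one position: (6-1)! = 120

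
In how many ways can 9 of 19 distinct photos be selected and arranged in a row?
P(19,9) = 19!/(19-9)! = 33522128640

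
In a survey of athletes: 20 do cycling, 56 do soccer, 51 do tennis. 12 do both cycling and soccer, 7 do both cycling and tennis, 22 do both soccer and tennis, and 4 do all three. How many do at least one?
|A∪B∪C| = 20+56+51-12-7-22+4 = 90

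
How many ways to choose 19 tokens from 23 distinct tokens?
C(23,19) = 23!/(19!×4!) = 8855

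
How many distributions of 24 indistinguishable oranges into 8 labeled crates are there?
C(24+8-1, 8-1) = C(31, 7) = 2629575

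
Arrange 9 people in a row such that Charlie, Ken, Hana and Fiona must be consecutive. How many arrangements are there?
Treat the 4 as one block: (9-4+1)! × 4! = 720 × 24 = 17280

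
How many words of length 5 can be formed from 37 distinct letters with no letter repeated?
P(37,5) = 37!/(37-5)! = 52307640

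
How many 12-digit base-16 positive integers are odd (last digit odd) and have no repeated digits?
Last∈{1,3,5,7,9,11,13,15}. Last=0: 0. Last nonzero: 8×14×P(14,10) = 406832025600. Total = 406832025600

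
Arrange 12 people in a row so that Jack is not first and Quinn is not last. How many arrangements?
By inclusion-exclusion: 12! - 2×(12-1)! + (12-2)! = 479001600 - 79833600 + 3628800 = 402796800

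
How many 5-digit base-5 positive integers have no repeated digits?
First digit: 4 choices (nonzero). Then descending: 4 × 4 × 3 × 2 × 1 = 96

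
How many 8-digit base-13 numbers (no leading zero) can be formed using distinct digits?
First digit: 12 choices (nonzero). Then descending: 12 × 12 × 11 × 10 × 9 × 8 × 7 × 6 = 47900160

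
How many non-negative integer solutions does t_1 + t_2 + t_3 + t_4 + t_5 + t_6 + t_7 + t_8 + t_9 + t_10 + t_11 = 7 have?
C(7+11-1, 11-1) = C(17, 10) = 19448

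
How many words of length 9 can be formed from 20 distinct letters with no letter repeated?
P(20,9) = 20!/(20-9)! = 60949324800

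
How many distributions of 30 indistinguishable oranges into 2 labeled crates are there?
C(30+2-1, 2-1) = C(31, 1) = 31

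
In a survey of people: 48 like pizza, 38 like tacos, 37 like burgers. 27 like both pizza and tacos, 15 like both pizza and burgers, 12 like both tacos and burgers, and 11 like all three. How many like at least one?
|A∪B∪C| = 48+38+37-27-15-12+11 = 80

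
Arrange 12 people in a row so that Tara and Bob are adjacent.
Treat as block: (12-1)! × 2! = 39916800 × 2 = 79833600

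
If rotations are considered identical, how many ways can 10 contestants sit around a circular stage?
Circular: fix one position, arrange the rest. (10-1)! = 362880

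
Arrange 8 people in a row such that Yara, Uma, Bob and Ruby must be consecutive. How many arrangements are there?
Treat the 4 as one block: (8-4+1)! × 4! = 120 × 24 = 2880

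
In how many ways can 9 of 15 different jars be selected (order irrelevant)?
C(15,9) = 15!/(9!×6!) = 5005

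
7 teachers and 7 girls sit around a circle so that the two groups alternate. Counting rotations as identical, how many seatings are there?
Fix one of the teachers: (7-1)! ways for the remaining teachers, × 7! ways for the girls = 720 × 5040 = 3628800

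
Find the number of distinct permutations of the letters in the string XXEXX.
5! / (4! × 1!) = 5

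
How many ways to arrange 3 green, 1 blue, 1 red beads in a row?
5! / (3! × 1! × 1!) = 20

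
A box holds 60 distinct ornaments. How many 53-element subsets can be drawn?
C(60,53) = 60!/(53!×7!) = 386206920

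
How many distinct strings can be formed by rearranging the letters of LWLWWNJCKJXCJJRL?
16! / (1! × 2! × 1! × 3! × 3! × 1! × 4! × 1!) = 12108096000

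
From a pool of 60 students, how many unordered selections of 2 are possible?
C(60,2) = 60!/(2!×58!) = 1770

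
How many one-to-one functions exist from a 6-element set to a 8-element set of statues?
P(8,6) = 8!/(8-6)! = 20160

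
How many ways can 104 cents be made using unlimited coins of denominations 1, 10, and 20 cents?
Coefficient of x^104 in 1/(1-x^1) · 1/(1-x^10) · 1/(1-x^20). Case on j = number of 20-cent coins (j = 0..5); remainder r = 104 - 20j is made from {1,10} in ⌊r/10⌋+1 ways. r = 104, 84, 64, 44, 24, 4 → 11 + 9 + 7 + 5 + 3 + 1 = 36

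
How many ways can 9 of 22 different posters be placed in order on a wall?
P(22,9) = 22!/(22-9)! = 180503769600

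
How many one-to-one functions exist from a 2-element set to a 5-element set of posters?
P(5,2) = 5!/(5-2)! = 20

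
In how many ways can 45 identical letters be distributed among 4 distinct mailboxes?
C(45+4-1, 4-1) = C(48, 3) = 17296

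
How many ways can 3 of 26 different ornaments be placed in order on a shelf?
P(26,3) = 26!/(26-3)! = 15600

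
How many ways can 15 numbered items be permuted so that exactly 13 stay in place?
Choose the 13 fixed points C(15,13) = 105, derange the rest: !2 = Σ_{j=0}^{2} (-1)^j·2!/j! = 2 - 2 + 1 = 1. Product = 105 × 1 = 105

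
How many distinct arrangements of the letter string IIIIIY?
6! / (1! × 5!) = 6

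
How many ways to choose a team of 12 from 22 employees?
C(22,12) = 22!/(12!×10!) = 646646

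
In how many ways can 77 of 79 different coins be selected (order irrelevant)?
C(79,77) = 79!/(77!×2!) = 3081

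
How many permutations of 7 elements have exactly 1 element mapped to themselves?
Choose the 1 fixed point C(7,1) = 7, derange the rest: !6 = Σ_{j=0}^{6} (-1)^j·6!/j! = 720 - 720 + 360 - 120 + 30 - 6 + 1 = 265. Product = 7 × 265 = 1855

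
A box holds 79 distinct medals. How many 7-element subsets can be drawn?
C(79,7) = 79!/(7!×72!) = 2898753715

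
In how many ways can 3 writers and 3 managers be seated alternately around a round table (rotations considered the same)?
Fix one of the writers: (3-1)! ways for the remaining writers, × 3! ways for the managers = 2 × 6 = 12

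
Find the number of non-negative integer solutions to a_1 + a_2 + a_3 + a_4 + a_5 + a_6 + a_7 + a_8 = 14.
C(14+8-1, 8-1) = C(21, 7) = 116280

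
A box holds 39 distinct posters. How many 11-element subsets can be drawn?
C(39,11) = 39!/(11!×28!) = 1676056044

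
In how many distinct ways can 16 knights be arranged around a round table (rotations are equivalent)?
Circular: fix one position, arrange the rest. (16-1)! = 1307674368000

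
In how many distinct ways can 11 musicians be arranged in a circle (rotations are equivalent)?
Circular: fix one position, arrange the rest. (11-1)! = 3628800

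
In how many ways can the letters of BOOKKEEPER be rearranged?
10! / (1! × 2! × 2! × 3! × 1! × 1!) = 151200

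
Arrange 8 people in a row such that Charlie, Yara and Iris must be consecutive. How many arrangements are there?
Treat the 3 as one block: (8-3+1)! × 3! = 720 × 6 = 4320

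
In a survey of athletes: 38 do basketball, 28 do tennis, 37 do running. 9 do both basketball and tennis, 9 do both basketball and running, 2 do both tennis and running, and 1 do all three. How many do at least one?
|A∪B∪C| = 38+28+37-9-9-2+1 = 84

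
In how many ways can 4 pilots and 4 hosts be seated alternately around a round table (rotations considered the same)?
Fix one of the pilots: (4-1)! ways for the remaining pilots, × 4! ways for the hosts = 6 × 24 = 144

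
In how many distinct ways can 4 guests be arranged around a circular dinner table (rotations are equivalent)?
Circular: fix one position, arrange the rest. (4-1)! = 6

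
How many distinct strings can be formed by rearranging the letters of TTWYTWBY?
8! / (3! × 1! × 2! × 2!) = 1680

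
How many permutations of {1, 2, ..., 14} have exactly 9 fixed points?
Choose the 9 fixed points C(14,9) = 2002, derange the rest: !5 = Σ_{j=0}^{5} (-1)^j·5!/j! = 120 - 120 + 60 - 20 + 5 - 1 = 44. Product = 2002 × 44 = 88088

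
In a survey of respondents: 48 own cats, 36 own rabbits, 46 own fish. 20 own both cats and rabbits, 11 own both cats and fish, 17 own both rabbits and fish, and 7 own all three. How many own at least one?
|A∪B∪C| = 48+36+46-20-11-17+7 = 89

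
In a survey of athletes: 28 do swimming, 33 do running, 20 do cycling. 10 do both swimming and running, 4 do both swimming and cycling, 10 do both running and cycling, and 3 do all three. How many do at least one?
|A∪B∪C| = 28+33+20-10-4-10+3 = 60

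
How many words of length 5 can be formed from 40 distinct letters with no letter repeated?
P(40,5) = 40!/(40-5)! = 78960960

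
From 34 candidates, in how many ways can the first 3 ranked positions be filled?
P(34,3) = 34!/(34-3)! = 35904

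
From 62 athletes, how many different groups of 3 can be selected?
C(62,3) = 62!/(3!×59!) = 37820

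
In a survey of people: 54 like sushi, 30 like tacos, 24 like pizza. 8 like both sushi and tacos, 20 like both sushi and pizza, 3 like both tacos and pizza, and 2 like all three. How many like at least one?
|A∪B∪C| = 54+30+24-8-20-3+2 = 79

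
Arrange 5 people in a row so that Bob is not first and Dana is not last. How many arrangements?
By inclusion-exclusion: 5! - 2×(5-1)! + (5-2)! = 120 - 48 + 6 = 78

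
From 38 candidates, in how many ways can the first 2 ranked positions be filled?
P(38,2) = 38!/(38-2)! = 1406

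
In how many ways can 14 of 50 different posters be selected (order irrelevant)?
C(50,14) = 50!/(14!×36!) = 937845656300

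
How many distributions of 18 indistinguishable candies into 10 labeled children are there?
C(18+10-1, 10-1) = C(27, 9) = 4686825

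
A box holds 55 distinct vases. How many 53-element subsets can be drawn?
C(55,53) = 55!/(53!×2!) = 1485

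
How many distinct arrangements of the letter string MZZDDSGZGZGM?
12! / (1! × 2! × 2! × 4! × 3!) = 831600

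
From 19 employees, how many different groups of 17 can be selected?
C(19,17) = 19!/(17!×2!) = 171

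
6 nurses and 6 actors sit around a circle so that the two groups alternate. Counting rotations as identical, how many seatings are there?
Fix one of the nurses: (6-1)! ways for the remaining nurses, × 6! ways for the actors = 120 × 720 = 86400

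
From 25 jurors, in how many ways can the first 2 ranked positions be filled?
P(25,2) = 25!/(25-2)! = 600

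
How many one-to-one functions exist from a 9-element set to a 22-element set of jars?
P(22,9) = 22!/(22-9)! = 180503769600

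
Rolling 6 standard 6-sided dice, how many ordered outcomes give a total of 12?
Coefficient of x^12 in (x + x² + ... + x^6)^6. By inclusion-exclusion on dice exceeding 6: Σ_j (-1)^j C(6,j)·C(12-1-6j, 5) = C(6,0)·C(11,5) - C(6,1)·C(5,5) = 1·462 - 6·1 = 456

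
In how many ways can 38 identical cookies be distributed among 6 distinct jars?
C(38+6-1, 6-1) = C(43, 5) = 962598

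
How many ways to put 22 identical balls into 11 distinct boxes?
C(22+11-1, 11-1) = C(32, 10) = 64512240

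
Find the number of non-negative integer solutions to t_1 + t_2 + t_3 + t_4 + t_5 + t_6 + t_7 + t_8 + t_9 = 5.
C(5+9-1, 9-1) = C(13, 8) = 1287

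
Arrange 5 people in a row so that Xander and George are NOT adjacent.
Total - adjacent = 5! - (5-1)!×2 = 120 - 48 = 72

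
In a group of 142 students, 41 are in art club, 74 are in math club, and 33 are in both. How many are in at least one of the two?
|A∪B| = |A| + |B| - |A∩B| = 41 + 74 - 33 = 82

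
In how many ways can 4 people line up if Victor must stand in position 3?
Fix one position: (4-1)! = 6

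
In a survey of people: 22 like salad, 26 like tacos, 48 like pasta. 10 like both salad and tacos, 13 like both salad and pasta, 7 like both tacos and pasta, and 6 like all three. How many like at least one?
|A∪B∪C| = 22+26+48-10-13-7+6 = 72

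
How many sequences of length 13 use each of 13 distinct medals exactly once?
13! = 6227020800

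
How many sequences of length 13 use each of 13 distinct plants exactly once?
13! = 6227020800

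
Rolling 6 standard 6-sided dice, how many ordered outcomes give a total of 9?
Coefficient of x^9 in (x + x² + ... + x^6)^6. By inclusion-exclusion on dice exceeding 6: Σ_j (-1)^j C(6,j)·C(9-1-6j, 5) = C(6,0)·C(8,5) = 1·56 = 56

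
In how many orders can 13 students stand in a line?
13! = 6227020800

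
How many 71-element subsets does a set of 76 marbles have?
C(76,71) = 76!/(71!×5!) = 18474840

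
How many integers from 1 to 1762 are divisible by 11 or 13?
⌊1762/11⌋ + ⌊1762/13⌋ - ⌊1762/143⌋ = 160 + 135 - 12 = 283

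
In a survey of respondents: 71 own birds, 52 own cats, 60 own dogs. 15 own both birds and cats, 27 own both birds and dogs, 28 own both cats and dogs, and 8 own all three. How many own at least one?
|A∪B∪C| = 71+52+60-15-27-28+8 = 121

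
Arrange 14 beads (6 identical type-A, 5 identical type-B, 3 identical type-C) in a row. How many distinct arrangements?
14! / (6! × 5! × 3!) = 168168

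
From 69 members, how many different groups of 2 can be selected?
C(69,2) = 69!/(2!×67!) = 2346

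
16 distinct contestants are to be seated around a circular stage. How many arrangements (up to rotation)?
Circular: fix one position, arrange the rest. (16-1)! = 1307674368000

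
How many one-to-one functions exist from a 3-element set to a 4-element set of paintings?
P(4,3) = 4!/(4-3)! = 24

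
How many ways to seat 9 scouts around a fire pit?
Circular: fix one position, arrange the rest. (9-1)! = 40320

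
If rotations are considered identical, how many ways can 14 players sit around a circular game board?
Circular: fix one position, arrange the rest. (14-1)! = 6227020800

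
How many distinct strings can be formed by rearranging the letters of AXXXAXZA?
8! / (1! × 4! × 3!) = 280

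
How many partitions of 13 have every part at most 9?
Let r_j(i) = number of partitions of i into parts ≤ j, for i = 0..13. r_1(i) = 1 for all i; r_j(i) = r_{j-1}(i) + r_j(i-j). Rows j = 2..9: ≤2: 1 1 2 2 3 3 4 4 5 5 6 6 7 7; ≤3: 1 1 2 3 4 5 7 8 10 12 14 16 19 21; ≤4: 1 1 2 3 5 6 9 11 15 18 23 27 34 39; ≤5: 1 1 2 3 5 7 10 13 18 23 30 37 47 57; ≤6: 1 1 2 3 5 7 11 14 20 26 35 44 58 71; ≤7: 1 1 2 3 5 7 11 15 21 28 38 49 65 82; ≤8: 1 1 2 3 5 7 11 15 22 29 40 52 70 89; ≤9: 1 1 2 3 5 7 11 15 22 30 41 54 73 94. r_9(13) = 94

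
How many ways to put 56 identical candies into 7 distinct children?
C(56+7-1, 7-1) = C(62, 6) = 61474519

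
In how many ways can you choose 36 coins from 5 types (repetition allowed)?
C(36+5-1, 5-1) = C(40, 4) = 91390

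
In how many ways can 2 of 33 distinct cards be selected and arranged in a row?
P(33,2) = 33!/(33-2)! = 1056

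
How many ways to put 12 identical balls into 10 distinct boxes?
C(12+10-1, 10-1) = C(21, 9) = 293930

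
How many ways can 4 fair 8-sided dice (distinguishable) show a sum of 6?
Coefficient of x^6 in (x + x² + ... + x^8)^4. By inclusion-exclusion on dice exceeding 8: Σ_j (-1)^j C(4,j)·C(6-1-8j, 3) = C(4,0)·C(5,3) = 1·10 = 10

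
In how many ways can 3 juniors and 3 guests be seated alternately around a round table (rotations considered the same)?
Fix one of the juniors: (3-1)! ways for the remaining juniors, × 3! ways for the guests = 2 × 6 = 12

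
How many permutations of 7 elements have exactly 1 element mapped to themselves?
Choose the 1 fixed point C(7,1) = 7, derange the rest: !6 = Σ_{j=0}^{6} (-1)^j·6!/j! = 720 - 720 + 360 - 120 + 30 - 6 + 1 = 265. Product = 7 × 265 = 1855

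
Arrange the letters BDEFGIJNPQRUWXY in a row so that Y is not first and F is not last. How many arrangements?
By inclusion-exclusion: 15! - 2×(15-1)! + (15-2)! = 1307674368000 - 174356582400 + 6227020800 = 1139544806400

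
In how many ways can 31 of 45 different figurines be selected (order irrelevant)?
C(45,31) = 45!/(31!×14!) = 166871334960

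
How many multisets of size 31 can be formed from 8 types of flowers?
C(31+8-1, 8-1) = C(38, 7) = 12620256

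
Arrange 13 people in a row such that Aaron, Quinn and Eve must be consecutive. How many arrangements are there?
Treat the 3 as one block: (13-3+1)! × 3! = 39916800 × 6 = 239500800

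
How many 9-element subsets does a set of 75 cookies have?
C(75,9) = 75!/(9!×66!) = 125595622175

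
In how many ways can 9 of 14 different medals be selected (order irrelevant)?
C(14,9) = 14!/(9!×5!) = 2002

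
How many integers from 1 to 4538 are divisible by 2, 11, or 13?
⌊4538/2⌋+⌊4538/11⌋+⌊4538/13⌋ - ⌊4538/22⌋-⌊4538/26⌋-⌊4538/143⌋ + ⌊4538/286⌋ = 2269+412+349 - 206-174-31 + 15 = 2634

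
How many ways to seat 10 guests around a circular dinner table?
Circular: fix one position, arrange the rest. (10-1)! = 362880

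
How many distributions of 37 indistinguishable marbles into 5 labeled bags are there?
C(37+5-1, 5-1) = C(41, 4) = 101270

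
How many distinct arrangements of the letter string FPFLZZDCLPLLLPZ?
15! / (5! × 3! × 2! × 1! × 3! × 1!) = 151351200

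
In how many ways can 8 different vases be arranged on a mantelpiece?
8! = 40320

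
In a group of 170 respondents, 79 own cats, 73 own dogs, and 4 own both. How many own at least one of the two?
|A∪B| = |A| + |B| - |A∩B| = 79 + 73 - 4 = 148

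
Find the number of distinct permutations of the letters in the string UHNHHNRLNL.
10! / (2! × 3! × 3! × 1! × 1!) = 50400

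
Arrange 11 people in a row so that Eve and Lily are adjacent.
Treat as block: (11-1)! × 2! = 3628800 × 2 = 7257600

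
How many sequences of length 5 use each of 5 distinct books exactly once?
5! = 120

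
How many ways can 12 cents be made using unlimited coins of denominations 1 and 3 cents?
Coefficient of x^12 in 1/(1-x^1) · 1/(1-x^3). Use j coins of 3 for j = 0..⌊12/3⌋ = 4, the rest in 1s: 4 + 1 = 5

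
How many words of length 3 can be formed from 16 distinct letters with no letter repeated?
P(16,3) = 16!/(16-3)! = 3360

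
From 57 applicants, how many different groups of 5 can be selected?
C(57,5) = 57!/(5!×52!) = 4187106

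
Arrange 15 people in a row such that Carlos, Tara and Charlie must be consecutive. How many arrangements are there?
Treat the 3 as one block: (15-3+1)! × 3! = 6227020800 × 6 = 37362124800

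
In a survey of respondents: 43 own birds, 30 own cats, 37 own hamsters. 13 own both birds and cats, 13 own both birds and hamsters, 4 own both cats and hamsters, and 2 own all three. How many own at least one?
|A∪B∪C| = 43+30+37-13-13-4+2 = 82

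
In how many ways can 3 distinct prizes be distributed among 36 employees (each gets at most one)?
P(36,3) = 36!/(36-3)! = 42840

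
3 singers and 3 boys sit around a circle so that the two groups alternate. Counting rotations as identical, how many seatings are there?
Fix one of the singers: (3-1)! ways for the remaining singers, × 3! ways for the boys = 2 × 6 = 12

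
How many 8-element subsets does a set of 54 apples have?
C(54,8) = 54!/(8!×46!) = 1040465790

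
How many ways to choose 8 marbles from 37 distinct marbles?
C(37,8) = 37!/(8!×29!) = 38608020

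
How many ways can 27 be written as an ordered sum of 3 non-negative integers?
C(27+3-1, 3-1) = C(29, 2) = 406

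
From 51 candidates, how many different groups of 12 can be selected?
C(51,12) = 51!/(12!×39!) = 158753389900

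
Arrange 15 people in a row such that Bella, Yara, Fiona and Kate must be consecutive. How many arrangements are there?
Treat the 4 as one block: (15-4+1)! × 4! = 479001600 × 24 = 11496038400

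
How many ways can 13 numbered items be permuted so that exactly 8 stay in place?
Choose the 8 fixed points C(13,8) = 1287, derange the rest: !5 = Σ_{j=0}^{5} (-1)^j·5!/j! = 120 - 120 + 60 - 20 + 5 - 1 = 44. Product = 1287 × 44 = 56628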